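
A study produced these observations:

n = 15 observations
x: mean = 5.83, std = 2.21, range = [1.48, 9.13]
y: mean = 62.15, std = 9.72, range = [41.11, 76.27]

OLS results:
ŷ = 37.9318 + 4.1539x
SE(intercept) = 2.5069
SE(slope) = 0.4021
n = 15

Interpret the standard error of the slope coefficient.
SE(β̂₁) = 0.4021 is the estimated standard deviation of the slope estimate across repeated samples; relative to β̂₁ = 4.1539 that is 9.7%, a precise estimate.

SE(β̂₁) = s / √Sxx, where s is the residual standard deviation and Sxx = Σ(x − x̄)². It is the yardstick for how far β̂₁ = 4.1539 could plausibly be from the true slope.

Relative precision:
- SE / |β̂₁| = 0.4021 / 4.1539 = 9.7%
- Rule of thumb (under 20%: precise; 20% to under 50%: moderately precise; 50% or more: imprecise) → precise

Rough 95% range (±2 SE): 4.1539 ± 0.8042 → (3.3497, 4.9581).

What drives SE(β̂₁): larger n (here n = 15) → smaller SE; wider spread of x values → smaller SE; more residual scatter → larger SE.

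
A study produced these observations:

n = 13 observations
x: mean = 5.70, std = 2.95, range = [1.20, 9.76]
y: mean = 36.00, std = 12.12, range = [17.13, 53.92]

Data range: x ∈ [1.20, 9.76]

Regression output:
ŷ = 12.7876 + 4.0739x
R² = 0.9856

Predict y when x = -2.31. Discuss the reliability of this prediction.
ŷ = 3.3769 (extrapolation — x = -2.31 lies outside [1.20, 9.76], so reliability is low).

Prediction calculation:
ŷ = 12.7876 + 4.0739 × (-2.31)
ŷ = 3.3769

Reliability:
- Data range: x ∈ [1.20, 9.76]
- Prediction point: x = -2.31 is 3.51 units below the observed range → this is EXTRAPOLATION, not interpolation

Why that matters here:
- R² describes fit only over the sampled x values; it says nothing about behaviour beyond them
- There are no observations near this x to validate the fitted line there

A defensible statement: 'if the linear trend continued to x = -2.31, y would be about 3.3769' — the premise is untested.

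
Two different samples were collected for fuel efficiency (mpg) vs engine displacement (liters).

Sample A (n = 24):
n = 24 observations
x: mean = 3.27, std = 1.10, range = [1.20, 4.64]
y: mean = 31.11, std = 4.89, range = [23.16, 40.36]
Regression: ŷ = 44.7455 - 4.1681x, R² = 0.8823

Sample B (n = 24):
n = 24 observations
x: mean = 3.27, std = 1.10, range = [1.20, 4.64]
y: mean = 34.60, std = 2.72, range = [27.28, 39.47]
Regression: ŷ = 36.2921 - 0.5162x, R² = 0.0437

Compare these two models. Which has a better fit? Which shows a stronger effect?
Model A has the better fit (R² = 0.8823 vs 0.0437). Model A shows the stronger effect (|β₁| = 4.1681 vs 0.5162).

Model Comparison:

Goodness of fit (R²):
- Model A: R² = 0.8823 → 88.23% of variance in fuel efficiency explained
- Model B: R² = 0.0437 → 4.37% of variance in fuel efficiency explained
- 0.8823 > 0.0437 → Model A has the better fit

Strength of effect — compare |β₁|:
- Model A: β₁ = -4.1681 → predicted fuel efficiency falls 4.1681 mpg per additional liter of engine displacement
- Model B: β₁ = -0.5162 → predicted fuel efficiency falls 0.5162 mpg per additional liter of engine displacement
- |-4.1681| > |-0.5162| → Model A shows the stronger marginal effect

Note: The two samples could reflect different populations, time periods, or measurement quality.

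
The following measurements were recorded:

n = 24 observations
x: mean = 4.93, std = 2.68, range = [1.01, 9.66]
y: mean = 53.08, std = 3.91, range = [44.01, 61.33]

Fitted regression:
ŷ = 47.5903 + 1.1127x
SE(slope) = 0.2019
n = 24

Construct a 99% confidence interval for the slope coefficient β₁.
The 99% CI for β₁ is (0.5436, 1.6818)

Confidence interval for the slope:

The 99% CI for β₁ is: β̂₁ ± t*(α/2, n-2) × SE(β̂₁)

Step 1: Find critical t-value
- Confidence level = 0.99
- Degrees of freedom = n - 2 = 24 - 2 = 22
- t*(α/2, 22) = 2.8188

Step 2: Calculate margin of error
Margin = 2.8188 × 0.2019 = 0.5691

Step 3: Construct interval
CI = 1.1127 ± 0.5691
CI = (0.5436, 1.6818)

Interpretation: intervals built this way capture the true β₁ in 99% of repeated samples; here the plausible range for the per-unit effect of x on y is 0.5436 to 1.6818.
Since 0 is outside the interval, a two-sided test at α = 0.01 would reject H₀: β₁ = 0.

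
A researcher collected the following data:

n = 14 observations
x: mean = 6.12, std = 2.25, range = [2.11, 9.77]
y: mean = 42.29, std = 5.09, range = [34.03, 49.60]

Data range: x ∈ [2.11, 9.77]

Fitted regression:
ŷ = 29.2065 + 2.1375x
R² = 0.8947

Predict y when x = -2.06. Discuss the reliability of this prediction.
The equation gives ŷ = 24.8033; however x = -2.06 is 4.17 units below the observed range, so this extrapolated value should not be trusted.

Prediction calculation:
ŷ = 29.2065 + 2.1375 × (-2.06)
ŷ = 24.8033

Reliability:
- Data range: x ∈ [2.11, 9.77]
- Prediction point: x = -2.06 is 4.17 units below the observed range → this is EXTRAPOLATION, not interpolation

Why that matters here:
- Real relationships often flatten, saturate, or turn nonlinear at extremes
- There are no observations near this x to validate the fitted line there
- The linear relationship may not hold outside the observed range

A defensible statement: 'if the linear trend continued to x = -2.06, y would be about 24.8033' — the premise is untested.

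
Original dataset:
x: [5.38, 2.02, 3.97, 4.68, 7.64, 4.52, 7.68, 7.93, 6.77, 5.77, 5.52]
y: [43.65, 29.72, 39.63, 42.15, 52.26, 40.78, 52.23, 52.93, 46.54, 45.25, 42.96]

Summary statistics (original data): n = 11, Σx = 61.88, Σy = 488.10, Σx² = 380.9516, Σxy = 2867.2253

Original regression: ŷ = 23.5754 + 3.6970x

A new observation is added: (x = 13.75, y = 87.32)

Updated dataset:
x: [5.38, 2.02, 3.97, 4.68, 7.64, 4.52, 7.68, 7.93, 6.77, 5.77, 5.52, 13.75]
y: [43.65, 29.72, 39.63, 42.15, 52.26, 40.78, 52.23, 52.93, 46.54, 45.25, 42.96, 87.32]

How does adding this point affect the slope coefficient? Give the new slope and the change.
The slope changes from 3.6970 to 4.7270 (change of +1.0300, or +27.9%).

x = 13.75 lies well outside the original x-range [2.02, 7.93] (x̄ ≈ 5.63), so this observation has high leverage and can move the slope substantially.

Step 1: Update the sums with the new point (n goes from 11 to 12)
Σx  = 61.88 + 13.75 = 75.63
Σy  = 488.10 + 87.32 = 575.42
Σx² = 380.9516 + 13.75² = 380.9516 + 189.0625 = 570.0141
Σxy = 2867.2253 + 13.75×87.32 = 2867.2253 + 1200.6500 = 4067.8753

Step 2: Recompute the slope with b₁ = (nΣxy − ΣxΣy) / (nΣx² − (Σx)²)
Numerator   = 12×4067.8753 − 75.63×575.42 = 48814.5036 − 43519.0146 = 5295.4890
Denominator = 12×570.0141 − 75.63² = 6840.1692 − 5719.8969 = 1120.2723
b₁(new) = 5295.4890 / 1120.2723 = 4.7270

(Same formula on the original sums: (11×2867.2253 − 61.88×488.10) / (11×380.9516 − 61.88²) = 1335.8503 / 361.3332 = 3.6970, matching the given fit.)

Step 3: Change in slope
Δβ₁ = 4.7270 − 3.6970 = +1.0300
Relative change = +1.0300 / 3.6970 × 100% = +27.9%
→ the slope increases when the point is added.

Because the point sits above the extension of the original line at a high-leverage x, it tilts the fit up.
In practice: check such a point for data-entry or measurement error.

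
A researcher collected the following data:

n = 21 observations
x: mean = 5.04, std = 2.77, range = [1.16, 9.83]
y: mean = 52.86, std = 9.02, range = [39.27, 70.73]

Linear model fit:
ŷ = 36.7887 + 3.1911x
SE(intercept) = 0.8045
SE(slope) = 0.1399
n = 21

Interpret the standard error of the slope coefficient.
SE(β̂₁) = 0.1399 is the estimated standard deviation of the slope estimate across repeated samples; relative to β̂₁ = 3.1911 that is 4.4%, a precise estimate.

SE(β̂₁) = s / √Sxx, where s is the residual standard deviation and Sxx = Σ(x − x̄)². It is the yardstick for how far β̂₁ = 3.1911 could plausibly be from the true slope.

Relative precision:
- SE / |β̂₁| = 0.1399 / 3.1911 = 4.4%
- Rule of thumb (under 20%: precise; 20% to under 50%: moderately precise; 50% or more: imprecise) → precise

Rough 95% range (±2 SE): 3.1911 ± 0.2798 → (2.9113, 3.4709).

What drives SE(β̂₁): wider spread of x values → smaller SE; larger n (here n = 21) → smaller SE; more residual scatter → larger SE.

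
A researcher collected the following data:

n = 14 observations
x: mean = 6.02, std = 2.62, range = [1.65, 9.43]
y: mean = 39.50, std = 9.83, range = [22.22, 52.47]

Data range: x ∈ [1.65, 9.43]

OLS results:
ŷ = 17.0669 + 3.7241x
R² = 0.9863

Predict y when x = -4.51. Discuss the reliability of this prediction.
ŷ = 0.2712, but this is extrapolation (below the data range [1.65, 9.43]) and may be unreliable.

Prediction calculation:
ŷ = 17.0669 + 3.7241 × (-4.51)
ŷ = 0.2712

Reliability:
- Data range: x ∈ [1.65, 9.43]
- Prediction point: x = -4.51 is 6.16 units below the observed range → this is EXTRAPOLATION, not interpolation

Why that matters here:
- The standard error of prediction grows with (x − x̄)², and x = -4.51 is far from x̄ = 6.02
- Real relationships often flatten, saturate, or turn nonlinear at extremes
- The linear relationship may not hold outside the observed range

The R² = 0.9863 only validates the fit within [1.65, 9.43]; treat ŷ = 0.2712 with caution.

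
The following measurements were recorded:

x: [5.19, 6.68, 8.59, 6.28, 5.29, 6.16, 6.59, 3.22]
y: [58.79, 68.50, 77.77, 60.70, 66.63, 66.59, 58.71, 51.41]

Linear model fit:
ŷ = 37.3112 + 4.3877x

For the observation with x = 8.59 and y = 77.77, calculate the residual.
Residual = 2.7685

The residual is the difference between the actual value and the predicted value:

Residual = y - ŷ

Step 1: Calculate predicted value
ŷ = 37.3112 + 4.3877 × 8.59
ŷ = 75.0015

Step 2: Calculate residual
Residual = 77.77 - 75.0015
Residual = 2.7685

Sign check: y > ŷ, so the point is above the line and the fit underestimates here.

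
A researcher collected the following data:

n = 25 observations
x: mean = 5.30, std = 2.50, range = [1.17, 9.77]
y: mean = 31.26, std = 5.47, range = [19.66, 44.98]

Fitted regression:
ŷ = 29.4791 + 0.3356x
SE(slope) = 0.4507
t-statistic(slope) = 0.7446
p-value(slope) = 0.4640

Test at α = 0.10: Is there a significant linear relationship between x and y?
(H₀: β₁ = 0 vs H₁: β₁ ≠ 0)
Fail to reject H₀: p-value = 0.4640 ≥ α = 0.10. The linear relationship is not significant at the 10% level.

Hypothesis test for the slope coefficient:

H₀: β₁ = 0 (no linear relationship)
H₁: β₁ ≠ 0 (linear relationship exists)

Test statistic: t = β̂₁ / SE(β̂₁) = 0.3356 / 0.4507 = 0.7446

p = 0.4640: how often a slope estimate this far from 0 (in SE units) would arise by chance if β₁ were truly 0.

Decision rule: reject H₀ if p-value < α.
p-value = 0.4640 ≥ α = 0.10 → fail to reject H₀.

There is not sufficient evidence at the 10% significance level to conclude that a linear relationship exists between x and y.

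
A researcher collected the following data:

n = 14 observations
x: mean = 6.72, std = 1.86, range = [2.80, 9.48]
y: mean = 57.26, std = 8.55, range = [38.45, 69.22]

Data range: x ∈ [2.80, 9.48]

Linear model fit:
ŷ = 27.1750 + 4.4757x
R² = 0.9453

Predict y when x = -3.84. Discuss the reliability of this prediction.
The equation gives ŷ = 9.9883; however x = -3.84 is 6.64 units below the observed range, so this extrapolated value should not be trusted.

Prediction calculation:
ŷ = 27.1750 + 4.4757 × (-3.84)
ŷ = 9.9883

Reliability:
- Data range: x ∈ [2.80, 9.48]
- Prediction point: x = -3.84 is 6.64 units below the observed range → this is EXTRAPOLATION, not interpolation

Why that matters here:
- The standard error of prediction grows with (x − x̄)², and x = -3.84 is far from x̄ = 6.72
- Real relationships often flatten, saturate, or turn nonlinear at extremes
- R² describes fit only over the sampled x values; it says nothing about behaviour beyond them

A defensible statement: 'if the linear trend continued to x = -3.84, y would be about 9.9883' — the premise is untested.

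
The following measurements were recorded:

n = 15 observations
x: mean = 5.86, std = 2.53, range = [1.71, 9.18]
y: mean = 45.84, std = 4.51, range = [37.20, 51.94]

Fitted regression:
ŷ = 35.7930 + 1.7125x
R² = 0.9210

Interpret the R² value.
About 92.10% of the variability in y is accounted for by the regression on x (R² = 0.9210) — a strong linear fit.

R² = 1 − SS_res/SS_tot compares the residual scatter to the total scatter of y about its mean.

Here R² = 0.9210:
- Explained: 92.10% of the variation in y
- Unexplained (residual): 100% − 92.10% = 7.90%
- Rule of thumb (below 0.3 weak; 0.3 to below 0.7 moderate; 0.7 and above strong) → strong

Equivalently, for simple linear regression R² = r², so |r| = √0.9210 ≈ 0.9597.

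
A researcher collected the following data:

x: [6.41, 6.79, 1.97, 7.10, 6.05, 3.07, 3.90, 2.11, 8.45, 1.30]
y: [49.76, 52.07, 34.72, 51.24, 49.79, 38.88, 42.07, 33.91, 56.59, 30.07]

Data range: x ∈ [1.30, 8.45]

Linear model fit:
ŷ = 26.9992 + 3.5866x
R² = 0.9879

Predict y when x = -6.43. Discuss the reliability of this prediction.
ŷ = 3.9374, but this is extrapolation (below the data range [1.30, 8.45]) and may be unreliable.

Prediction calculation:
ŷ = 26.9992 + 3.5866 × (-6.43)
ŷ = 3.9374

Reliability:
- Data range: x ∈ [1.30, 8.45]
- Prediction point: x = -6.43 is 7.73 units below the observed range → this is EXTRAPOLATION, not interpolation

Why that matters here:
- There are no observations near this x to validate the fitted line there
- The linear relationship may not hold outside the observed range

A defensible statement: 'if the linear trend continued to x = -6.43, y would be about 3.9374' — the premise is untested.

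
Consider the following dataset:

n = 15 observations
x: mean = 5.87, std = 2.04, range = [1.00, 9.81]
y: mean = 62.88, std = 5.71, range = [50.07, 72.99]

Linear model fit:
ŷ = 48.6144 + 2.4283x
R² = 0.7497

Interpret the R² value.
R² = 0.7497 means 74.97% of the variation in y is explained by the linear relationship with x. This indicates a strong fit.

R² (coefficient of determination) measures the proportion of variance in y explained by the regression model.

Here R² = 0.7497:
- Explained: 74.97% of the variation in y
- Unexplained (residual): 100% − 74.97% = 25.03%
- Rule of thumb (below 0.3 weak; 0.3 to below 0.7 moderate; 0.7 and above strong) → strong

Calculation: R² = 1 − (SS_res / SS_tot), where SS_res is the sum of squared residuals and SS_tot the total sum of squares.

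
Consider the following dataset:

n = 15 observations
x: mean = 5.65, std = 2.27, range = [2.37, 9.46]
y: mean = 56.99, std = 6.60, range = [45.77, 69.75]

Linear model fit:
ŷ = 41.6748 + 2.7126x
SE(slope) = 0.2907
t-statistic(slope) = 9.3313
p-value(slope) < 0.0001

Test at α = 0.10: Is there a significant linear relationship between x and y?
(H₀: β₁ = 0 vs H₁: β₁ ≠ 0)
Since p-value < 0.0001 < α = 0.10, reject H₀ — the slope is significantly different from 0.

Hypothesis test for the slope coefficient:

H₀: β₁ = 0 (no linear relationship)
H₁: β₁ ≠ 0 (linear relationship exists)

Test statistic: t = β̂₁ / SE(β̂₁) = 2.7126 / 0.2907 = 9.3313

p < 0.0001: how often a slope estimate this far from 0 (in SE units) would arise by chance if β₁ were truly 0.

Decision rule: reject H₀ if p-value < α.
p-value < 0.0001 < α = 0.10 → reject H₀.

Conclusion: the linear association between x and y is significant at the 10% level.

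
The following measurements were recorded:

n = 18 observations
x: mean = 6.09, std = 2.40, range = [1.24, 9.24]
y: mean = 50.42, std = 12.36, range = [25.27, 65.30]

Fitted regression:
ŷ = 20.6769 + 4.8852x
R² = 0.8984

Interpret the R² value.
R² = 0.8984 means 89.84% of the variation in y is explained by the linear relationship with x. This indicates a strong fit.

R² (coefficient of determination) measures the proportion of variance in y explained by the regression model.

Here R² = 0.8984:
- Explained: 89.84% of the variation in y
- Unexplained (residual): 100% − 89.84% = 10.16%
- Rule of thumb (below 0.3 weak; 0.3 to below 0.7 moderate; 0.7 and above strong) → strong

Note: R² says nothing about causation, and a high R² does not by itself mean the linear form is appropriate — check the residuals.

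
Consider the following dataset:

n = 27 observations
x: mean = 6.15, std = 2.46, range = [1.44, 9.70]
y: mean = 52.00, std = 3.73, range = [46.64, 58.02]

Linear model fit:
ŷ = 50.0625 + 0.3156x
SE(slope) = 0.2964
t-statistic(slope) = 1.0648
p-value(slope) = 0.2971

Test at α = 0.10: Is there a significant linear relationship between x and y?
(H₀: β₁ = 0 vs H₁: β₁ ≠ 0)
Fail to reject H₀: p-value = 0.2971 ≥ α = 0.10. The linear relationship is not significant at the 10% level.

Hypothesis test for the slope coefficient:

H₀: β₁ = 0 (no linear relationship)
H₁: β₁ ≠ 0 (linear relationship exists)

Test statistic: t = β̂₁ / SE(β̂₁) = 0.3156 / 0.2964 = 1.0648

p = 0.2971: how often a slope estimate this far from 0 (in SE units) would arise by chance if β₁ were truly 0.

Decision rule: reject H₀ if p-value < α.
p-value = 0.2971 ≥ α = 0.10 → fail to reject H₀.

Conclusion: the linear association between x and y is not significant at the 10% level.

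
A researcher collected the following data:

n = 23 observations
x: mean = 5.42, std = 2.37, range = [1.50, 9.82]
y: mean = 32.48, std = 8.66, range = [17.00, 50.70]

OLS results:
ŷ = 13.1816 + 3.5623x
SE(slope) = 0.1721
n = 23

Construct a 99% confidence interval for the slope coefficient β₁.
The 99% CI for β₁ is (3.0750, 4.0496)

Confidence interval for the slope:

The 99% CI for β₁ is: β̂₁ ± t*(α/2, n-2) × SE(β̂₁)

Step 1: Find critical t-value
- Confidence level = 0.99
- Degrees of freedom = n - 2 = 23 - 2 = 21
- t*(α/2, 21) = 2.8314

Step 2: Calculate margin of error
Margin = 2.8314 × 0.1721 = 0.4873

Step 3: Construct interval
CI = 3.5623 ± 0.4873
CI = (3.0750, 4.0496)

Interpretation: intervals built this way capture the true β₁ in 99% of repeated samples; here the plausible range for the per-unit effect of x on y is 3.0750 to 4.0496.
The interval does not include 0, suggesting a significant linear relationship.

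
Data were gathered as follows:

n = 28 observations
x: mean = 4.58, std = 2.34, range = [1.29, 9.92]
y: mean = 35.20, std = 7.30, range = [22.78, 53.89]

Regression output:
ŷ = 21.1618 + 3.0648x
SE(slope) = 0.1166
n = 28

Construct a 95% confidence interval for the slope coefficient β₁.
The 95% CI for β₁ is (2.8251, 3.3045)

Confidence interval for the slope:

The 95% CI for β₁ is: β̂₁ ± t*(α/2, n-2) × SE(β̂₁)

Step 1: Find critical t-value
- Confidence level = 0.95
- Degrees of freedom = n - 2 = 28 - 2 = 26
- t*(α/2, 26) = 2.0555

Step 2: Calculate margin of error
Margin = 2.0555 × 0.1166 = 0.2397

Step 3: Construct interval
CI = 3.0648 ± 0.2397
CI = (2.8251, 3.3045)

Interpretation: each one-unit increase in x is associated with a change in mean y of between 2.8251 and 3.3045, with 95% confidence.
Since 0 is outside the interval, a two-sided test at α = 0.05 would reject H₀: β₁ = 0.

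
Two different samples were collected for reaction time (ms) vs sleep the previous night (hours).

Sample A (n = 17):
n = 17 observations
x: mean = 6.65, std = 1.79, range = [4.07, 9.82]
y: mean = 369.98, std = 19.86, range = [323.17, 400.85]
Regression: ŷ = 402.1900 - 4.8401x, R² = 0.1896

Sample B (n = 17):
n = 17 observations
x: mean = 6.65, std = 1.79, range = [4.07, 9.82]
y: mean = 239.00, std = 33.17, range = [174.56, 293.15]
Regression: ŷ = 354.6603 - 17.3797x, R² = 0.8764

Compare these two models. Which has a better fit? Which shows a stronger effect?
Model B has the better fit (R² = 0.8764 vs 0.1896). Model B shows the stronger effect (|β₁| = 17.3797 vs 4.8401).

Model Comparison:

Which explains more variance? (R²)
- Model A: R² = 0.1896 → 18.96% of variance in reaction time explained
- Model B: R² = 0.8764 → 87.64% of variance in reaction time explained
- 0.8764 > 0.1896 → Model B has the better fit

Effect size (slope magnitude):
- Model A: β₁ = -4.8401 → predicted reaction time falls 4.8401 ms per additional hour of sleep
- Model B: β₁ = -17.3797 → predicted reaction time falls 17.3797 ms per additional hour of sleep
- |-4.8401| < |-17.3797| → Model B shows the stronger marginal effect

Note: A better fit (higher R²) doesn't necessarily mean a more important relationship.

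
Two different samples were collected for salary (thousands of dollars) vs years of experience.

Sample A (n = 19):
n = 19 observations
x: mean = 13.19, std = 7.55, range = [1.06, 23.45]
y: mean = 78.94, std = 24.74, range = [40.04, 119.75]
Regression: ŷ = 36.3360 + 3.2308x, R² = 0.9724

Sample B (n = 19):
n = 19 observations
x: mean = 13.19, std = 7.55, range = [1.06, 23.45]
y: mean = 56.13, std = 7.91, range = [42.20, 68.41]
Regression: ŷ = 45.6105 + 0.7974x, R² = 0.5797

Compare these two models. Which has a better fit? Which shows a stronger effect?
Model A has the better fit (R² = 0.9724 vs 0.5797). Model A shows the stronger effect (|β₁| = 3.2308 vs 0.7974).

Model Comparison:

Fit — compare R²:
- Model A: R² = 0.9724 → 97.24% of variance in salary explained
- Model B: R² = 0.5797 → 57.97% of variance in salary explained
- 0.9724 > 0.5797 → Model A has the better fit

Which has the larger per-year effect? (|β₁|)
- Model A: β₁ = 3.2308 → predicted salary rises 3.2308 thousand dollars per additional year of experience
- Model B: β₁ = 0.7974 → predicted salary rises 0.7974 thousand dollars per additional year of experience
- |3.2308| > |0.7974| → Model A shows the stronger marginal effect

Notes:
- The two samples could reflect different populations, time periods, or measurement quality.
- R² measures how tightly points cluster around the line; β₁ measures how steep the line is — they answer different questions.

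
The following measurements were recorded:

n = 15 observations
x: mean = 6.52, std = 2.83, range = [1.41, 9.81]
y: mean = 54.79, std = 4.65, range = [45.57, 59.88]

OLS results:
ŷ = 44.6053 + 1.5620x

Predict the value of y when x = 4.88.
ŷ = 52.2279

x = 4.88 lies inside the observed range [1.41, 9.81], so the fitted equation applies directly:

ŷ = 44.6053 + 1.5620 × 4.88
ŷ = 44.6053 + 7.6226
ŷ = 52.2279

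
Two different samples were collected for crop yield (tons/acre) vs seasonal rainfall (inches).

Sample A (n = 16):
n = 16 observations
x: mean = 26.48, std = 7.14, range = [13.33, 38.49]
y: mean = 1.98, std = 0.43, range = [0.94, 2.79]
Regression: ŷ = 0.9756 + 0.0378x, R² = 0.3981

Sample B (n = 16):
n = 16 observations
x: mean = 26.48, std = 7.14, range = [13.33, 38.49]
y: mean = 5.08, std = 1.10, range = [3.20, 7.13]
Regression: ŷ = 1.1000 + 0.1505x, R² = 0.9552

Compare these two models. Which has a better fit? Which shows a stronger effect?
Model B has the better fit (R² = 0.9552 vs 0.3981). Model B shows the stronger effect (|β₁| = 0.1505 vs 0.0378).

Model Comparison:

Fit — compare R²:
- Model A: R² = 0.3981 → 39.81% of variance in crop yield explained
- Model B: R² = 0.9552 → 95.52% of variance in crop yield explained
- 0.9552 > 0.3981 → Model B has the better fit

Effect size (slope magnitude):
- Model A: β₁ = 0.0378 → predicted crop yield rises 0.0378 tons/acre per additional inch of rainfall
- Model B: β₁ = 0.1505 → predicted crop yield rises 0.1505 tons/acre per additional inch of rainfall
- |0.0378| < |0.1505| → Model B shows the stronger marginal effect

Notes:
- The two samples could reflect different populations, time periods, or measurement quality.
- A steeper slope doesn't make a better model if the scatter around the line is large.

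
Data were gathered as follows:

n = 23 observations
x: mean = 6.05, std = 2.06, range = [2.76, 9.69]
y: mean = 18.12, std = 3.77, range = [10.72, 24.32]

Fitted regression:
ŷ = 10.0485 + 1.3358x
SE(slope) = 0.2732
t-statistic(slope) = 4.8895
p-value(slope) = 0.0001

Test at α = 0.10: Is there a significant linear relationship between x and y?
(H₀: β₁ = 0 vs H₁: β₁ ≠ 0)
Reject H₀: p-value = 0.0001 < α = 0.10. The linear relationship is significant at the 10% level.

Hypothesis test for the slope coefficient:

H₀: β₁ = 0 (no linear relationship)
H₁: β₁ ≠ 0 (linear relationship exists)

Test statistic: t = β̂₁ / SE(β̂₁) = 1.3358 / 0.2732 = 4.8895

The p-value (0.0001) is the probability, under H₀, of a t-statistic at least as extreme as |t| = 4.8895 (two-sided, df = n − 2 = 21).

Decision rule: reject H₀ if p-value < α.
p-value = 0.0001 < α = 0.10 → reject H₀.

At α = 0.10 the data do provide convincing evidence of a nonzero slope.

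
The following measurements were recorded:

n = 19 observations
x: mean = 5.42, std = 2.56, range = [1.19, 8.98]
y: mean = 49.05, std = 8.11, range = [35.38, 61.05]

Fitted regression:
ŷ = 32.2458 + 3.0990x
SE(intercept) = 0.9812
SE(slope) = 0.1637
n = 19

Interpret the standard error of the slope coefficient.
SE(slope) = 0.1637 measures the uncertainty in the estimated slope. The coefficient is estimated precisely (SE/|β̂₁| = 5.3%).

SE(β̂₁) = s / √Sxx, where s is the residual standard deviation and Sxx = Σ(x − x̄)². It is the yardstick for how far β̂₁ = 3.0990 could plausibly be from the true slope.

Relative precision:
- SE / |β̂₁| = 0.1637 / 3.0990 = 5.3%
- Rule of thumb (under 20%: precise; 20% to under 50%: moderately precise; 50% or more: imprecise) → precise

Link to interval estimation: a confidence interval for β₁ is β̂₁ ± t* × 0.1637, so SE sets the half-width per unit of t*.

What drives SE(β̂₁): wider spread of x values → smaller SE; more residual scatter → larger SE.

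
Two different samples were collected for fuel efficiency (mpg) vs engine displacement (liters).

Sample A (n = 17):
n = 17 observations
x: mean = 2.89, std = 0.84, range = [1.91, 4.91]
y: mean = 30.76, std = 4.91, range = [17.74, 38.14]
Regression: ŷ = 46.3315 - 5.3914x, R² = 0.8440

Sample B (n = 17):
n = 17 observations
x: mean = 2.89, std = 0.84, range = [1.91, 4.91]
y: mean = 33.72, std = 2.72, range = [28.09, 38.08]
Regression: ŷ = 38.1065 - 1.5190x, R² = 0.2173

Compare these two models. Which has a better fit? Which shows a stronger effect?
Model A has the better fit (R² = 0.8440 vs 0.2173). Model A shows the stronger effect (|β₁| = 5.3914 vs 1.5190).

Model Comparison:

Fit — compare R²:
- Model A: R² = 0.8440 → 84.40% of variance in fuel efficiency explained
- Model B: R² = 0.2173 → 21.73% of variance in fuel efficiency explained
- 0.8440 > 0.2173 → Model A has the better fit

Which has the larger per-liter effect? (|β₁|)
- Model A: β₁ = -5.3914 → predicted fuel efficiency falls 5.3914 mpg per additional liter of engine displacement
- Model B: β₁ = -1.5190 → predicted fuel efficiency falls 1.5190 mpg per additional liter of engine displacement
- |-5.3914| > |-1.5190| → Model A shows the stronger marginal effect

Notes:
- A better fit (higher R²) doesn't necessarily mean a more important relationship.
- The two samples could reflect different populations, time periods, or measurement quality.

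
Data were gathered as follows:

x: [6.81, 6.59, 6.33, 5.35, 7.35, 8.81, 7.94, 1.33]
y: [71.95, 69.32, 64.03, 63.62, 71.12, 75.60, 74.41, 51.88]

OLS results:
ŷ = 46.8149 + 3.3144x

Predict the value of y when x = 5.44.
ŷ = 64.8452

To predict y for x = 5.44, substitute into the regression equation:

ŷ = 46.8149 + 3.3144 × 5.44
ŷ = 46.8149 + 18.0303
ŷ = 64.8452

This is the fitted mean response at that x — an individual observation would come with a wider prediction interval.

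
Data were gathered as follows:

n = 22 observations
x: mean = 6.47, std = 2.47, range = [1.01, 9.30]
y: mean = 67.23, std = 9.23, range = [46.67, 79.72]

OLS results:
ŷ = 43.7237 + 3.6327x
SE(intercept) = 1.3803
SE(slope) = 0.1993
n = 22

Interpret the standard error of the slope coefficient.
The slope 3.6327 is pinned down to within about ±0.1993 (one SE) by these data — relative uncertainty 5.5%, i.e. precise.

SE(β̂₁) = 0.1993 says: if we drew many samples of n = 22 from the same population and refit each time, the fitted slopes would scatter with a standard deviation of roughly 0.1993 around the true β₁.

Relative precision:
- SE / |β̂₁| = 0.1993 / 3.6327 = 5.5%
- Rule of thumb (under 20%: precise; 20% to under 50%: moderately precise; 50% or more: imprecise) → precise

Link to interval estimation: a confidence interval for β₁ is β̂₁ ± t* × 0.1993, so SE sets the half-width per unit of t*.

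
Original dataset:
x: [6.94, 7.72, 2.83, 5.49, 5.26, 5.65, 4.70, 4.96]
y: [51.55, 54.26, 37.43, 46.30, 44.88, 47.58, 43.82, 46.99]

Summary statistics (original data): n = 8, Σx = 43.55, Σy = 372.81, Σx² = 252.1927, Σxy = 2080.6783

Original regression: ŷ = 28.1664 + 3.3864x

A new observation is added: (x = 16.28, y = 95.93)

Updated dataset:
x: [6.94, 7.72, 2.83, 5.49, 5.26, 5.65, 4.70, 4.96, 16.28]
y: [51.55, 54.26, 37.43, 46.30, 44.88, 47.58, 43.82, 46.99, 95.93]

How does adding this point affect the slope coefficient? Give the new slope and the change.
Adding the point moves β₁ from 3.3864 to 4.4047, i.e. it increases by 1.0183 (+30.1%).

The new point has HIGH LEVERAGE: x = 16.28 is far from the original mean x̄ = 43.55/8 ≈ 5.44 (original range [2.83, 7.72]).

Step 1: Update the sums with the new point (n goes from 8 to 9)
Σx  = 43.55 + 16.28 = 59.83
Σy  = 372.81 + 95.93 = 468.74
Σx² = 252.1927 + 16.28² = 252.1927 + 265.0384 = 517.2311
Σxy = 2080.6783 + 16.28×95.93 = 2080.6783 + 1561.7404 = 3642.4187

Step 2: Recompute the slope with b₁ = (nΣxy − ΣxΣy) / (nΣx² − (Σx)²)
Numerator   = 9×3642.4187 − 59.83×468.74 = 32781.7683 − 28044.7142 = 4737.0541
Denominator = 9×517.2311 − 59.83² = 4655.0799 − 3579.6289 = 1075.4510
b₁(new) = 4737.0541 / 1075.4510 = 4.4047

(Same formula on the original sums: (8×2080.6783 − 43.55×372.81) / (8×252.1927 − 43.55²) = 409.5509 / 120.9391 = 3.3864, matching the given fit.)

Step 3: Change in slope
Δβ₁ = 4.4047 − 3.3864 = +1.0183
Relative change = +1.0183 / 3.3864 × 100% = +30.1%
→ the slope increases when the point is added.

Because the point sits above the extension of the original line at a high-leverage x, it tilts the fit up.
In practice: examine leverage (hᵢ) and Cook's distance rather than deleting it automatically.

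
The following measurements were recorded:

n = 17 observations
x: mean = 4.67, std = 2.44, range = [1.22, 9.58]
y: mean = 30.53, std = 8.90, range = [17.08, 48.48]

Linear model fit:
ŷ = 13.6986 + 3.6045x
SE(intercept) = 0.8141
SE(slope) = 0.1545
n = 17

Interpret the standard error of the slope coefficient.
SE(slope) = 0.1545 measures the uncertainty in the estimated slope. The coefficient is estimated precisely (SE/|β̂₁| = 4.3%).

What SE measures:
- The standard error quantifies the sampling variability of the coefficient estimate
- It is the estimated standard deviation of β̂₁ across hypothetical repeated samples of the same size
- Smaller SE → more precise estimate

Relative precision:
- SE / |β̂₁| = 0.1545 / 3.6045 = 4.3%
- Rule of thumb (under 20%: precise; 20% to under 50%: moderately precise; 50% or more: imprecise) → precise

Link to interval estimation: a confidence interval for β₁ is β̂₁ ± t* × 0.1545, so SE sets the half-width per unit of t*.

What drives SE(β̂₁): more residual scatter → larger SE; wider spread of x values → smaller SE.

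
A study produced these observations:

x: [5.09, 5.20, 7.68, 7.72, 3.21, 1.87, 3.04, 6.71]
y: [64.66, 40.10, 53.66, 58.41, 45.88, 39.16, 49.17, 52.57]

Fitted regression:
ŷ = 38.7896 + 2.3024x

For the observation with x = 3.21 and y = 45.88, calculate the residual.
Residual = -0.3003

The residual is the difference between the actual value and the predicted value:

Residual = y - ŷ

Step 1: Calculate predicted value
ŷ = 38.7896 + 2.3024 × 3.21
ŷ = 46.1803

Step 2: Calculate residual
Residual = 45.88 - 46.1803
Residual = -0.3003

The residual is negative, so the observed y = 45.88 sits below the regression line (the line overestimates it by 0.3003).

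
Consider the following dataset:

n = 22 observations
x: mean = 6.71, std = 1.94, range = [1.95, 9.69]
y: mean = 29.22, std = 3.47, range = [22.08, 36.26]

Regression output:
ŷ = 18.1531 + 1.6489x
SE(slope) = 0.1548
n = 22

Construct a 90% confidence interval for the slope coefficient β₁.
The 90% CI for β₁ is (1.3819, 1.9159)

Confidence interval for the slope:

The 90% CI for β₁ is: β̂₁ ± t*(α/2, n-2) × SE(β̂₁)

Step 1: Find critical t-value
- Confidence level = 0.9
- Degrees of freedom = n - 2 = 22 - 2 = 20
- t*(α/2, 20) = 1.7247

Step 2: Calculate margin of error
Margin = 1.7247 × 0.1548 = 0.2670

Step 3: Construct interval
CI = 1.6489 ± 0.2670
CI = (1.3819, 1.9159)

Interpretation: We are 90% confident that the true slope β₁ lies between 1.3819 and 1.9159.
The interval does not include 0, suggesting a significant linear relationship.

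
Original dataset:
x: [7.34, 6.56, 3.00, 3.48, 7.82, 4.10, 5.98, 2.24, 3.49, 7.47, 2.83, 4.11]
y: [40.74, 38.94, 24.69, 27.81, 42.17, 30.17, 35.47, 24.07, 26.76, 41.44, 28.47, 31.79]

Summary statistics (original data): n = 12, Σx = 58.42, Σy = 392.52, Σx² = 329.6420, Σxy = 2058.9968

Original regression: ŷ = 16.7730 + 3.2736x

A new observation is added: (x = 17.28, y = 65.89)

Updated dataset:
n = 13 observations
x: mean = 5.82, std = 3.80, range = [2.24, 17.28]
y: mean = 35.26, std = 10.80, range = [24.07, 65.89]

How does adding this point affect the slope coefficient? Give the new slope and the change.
New slope β₁ = 2.8182 versus 3.2736 before: a change of -0.4554 (-13.9%).

x = 17.28 lies well outside the original x-range [2.24, 7.82] (x̄ ≈ 4.87), so this observation has high leverage and can move the slope substantially.

Step 1: Update the sums with the new point (n goes from 12 to 13)
Σx  = 58.42 + 17.28 = 75.70
Σy  = 392.52 + 65.89 = 458.41
Σx² = 329.6420 + 17.28² = 329.6420 + 298.5984 = 628.2404
Σxy = 2058.9968 + 17.28×65.89 = 2058.9968 + 1138.5792 = 3197.5760

Step 2: Recompute the slope with b₁ = (nΣxy − ΣxΣy) / (nΣx² − (Σx)²)
Numerator   = 13×3197.5760 − 75.70×458.41 = 41568.4880 − 34701.6370 = 6866.8510
Denominator = 13×628.2404 − 75.70² = 8167.1252 − 5730.4900 = 2436.6352
b₁(new) = 6866.8510 / 2436.6352 = 2.8182

(Same formula on the original sums: (12×2058.9968 − 58.42×392.52) / (12×329.6420 − 58.42²) = 1776.9432 / 542.8076 = 3.2736, matching the given fit.)

Step 3: Change in slope
Δβ₁ = 2.8182 − 3.2736 = -0.4554
Relative change = -0.4554 / 3.2736 × 100% = -13.9%
→ the slope decreases when the point is added.

Because the point sits below the extension of the original line at a high-leverage x, it tilts the fit down.
In practice: examine leverage (hᵢ) and Cook's distance rather than deleting it automatically; investigate whether it comes from the same population as the rest of the sample.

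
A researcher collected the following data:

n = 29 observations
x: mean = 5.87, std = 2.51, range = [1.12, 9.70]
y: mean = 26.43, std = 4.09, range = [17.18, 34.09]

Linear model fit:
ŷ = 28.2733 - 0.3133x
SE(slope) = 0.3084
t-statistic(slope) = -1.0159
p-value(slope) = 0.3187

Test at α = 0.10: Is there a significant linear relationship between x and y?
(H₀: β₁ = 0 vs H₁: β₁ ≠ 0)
Since p-value = 0.3187 ≥ α = 0.10, fail to reject H₀ — the slope is not significantly different from 0.

Hypothesis test for the slope coefficient:

H₀: β₁ = 0 (no linear relationship)
H₁: β₁ ≠ 0 (linear relationship exists)

Test statistic: t = β̂₁ / SE(β̂₁) = -0.3133 / 0.3084 = -1.0159

p = 0.3187: how often a slope estimate this far from 0 (in SE units) would arise by chance if β₁ were truly 0.

Decision rule: reject H₀ if p-value < α.
p-value = 0.3187 ≥ α = 0.10 → fail to reject H₀.

There is not sufficient evidence at the 10% significance level to conclude that a linear relationship exists between x and y.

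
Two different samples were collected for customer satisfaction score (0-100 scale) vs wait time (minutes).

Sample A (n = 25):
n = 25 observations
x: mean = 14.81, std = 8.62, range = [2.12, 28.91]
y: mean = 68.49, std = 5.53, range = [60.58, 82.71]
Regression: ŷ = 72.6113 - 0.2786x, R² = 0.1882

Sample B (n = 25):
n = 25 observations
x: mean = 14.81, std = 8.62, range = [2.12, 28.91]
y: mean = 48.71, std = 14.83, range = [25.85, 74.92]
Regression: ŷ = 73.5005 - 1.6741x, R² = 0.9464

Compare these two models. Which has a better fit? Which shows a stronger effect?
Model B has the better fit (R² = 0.9464 vs 0.1882). Model B shows the stronger effect (|β₁| = 1.6741 vs 0.2786).

Model Comparison:

Fit — compare R²:
- Model A: R² = 0.1882 → 18.82% of variance in satisfaction score explained
- Model B: R² = 0.9464 → 94.64% of variance in satisfaction score explained
- 0.9464 > 0.1882 → Model B has the better fit

Strength of effect — compare |β₁|:
- Model A: β₁ = -0.2786 → predicted satisfaction score falls 0.2786 points per additional minute of wait time
- Model B: β₁ = -1.6741 → predicted satisfaction score falls 1.6741 points per additional minute of wait time
- |-0.2786| < |-1.6741| → Model B shows the stronger marginal effect

Note: A steeper slope doesn't make a better model if the scatter around the line is large.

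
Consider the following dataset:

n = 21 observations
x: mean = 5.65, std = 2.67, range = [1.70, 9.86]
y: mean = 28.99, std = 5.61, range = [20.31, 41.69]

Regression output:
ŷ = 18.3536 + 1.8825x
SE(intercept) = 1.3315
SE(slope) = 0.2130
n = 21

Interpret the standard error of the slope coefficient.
SE(slope) = 0.2130 measures the uncertainty in the estimated slope. The coefficient is estimated precisely (SE/|β̂₁| = 11.3%).

SE(β̂₁) = 0.2130 says: if we drew many samples of n = 21 from the same population and refit each time, the fitted slopes would scatter with a standard deviation of roughly 0.2130 around the true β₁.

Relative precision:
- SE / |β̂₁| = 0.2130 / 1.8825 = 11.3%
- Rule of thumb (under 20%: precise; 20% to under 50%: moderately precise; 50% or more: imprecise) → precise

Rough 95% range (±2 SE): 1.8825 ± 0.4260 → (1.4565, 2.3085).

What drives SE(β̂₁): more residual scatter → larger SE; wider spread of x values → smaller SE; larger n (here n = 21) → smaller SE.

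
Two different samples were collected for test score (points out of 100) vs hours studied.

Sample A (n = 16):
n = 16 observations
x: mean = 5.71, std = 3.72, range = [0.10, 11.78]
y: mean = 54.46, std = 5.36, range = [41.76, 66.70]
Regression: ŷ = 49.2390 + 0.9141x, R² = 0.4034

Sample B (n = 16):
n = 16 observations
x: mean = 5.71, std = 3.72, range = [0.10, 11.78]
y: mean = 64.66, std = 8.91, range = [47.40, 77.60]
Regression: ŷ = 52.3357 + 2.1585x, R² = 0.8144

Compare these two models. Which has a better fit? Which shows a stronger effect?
Model B has the better fit (R² = 0.8144 vs 0.4034). Model B shows the stronger effect (|β₁| = 2.1585 vs 0.9141).

Model Comparison:

Which explains more variance? (R²)
- Model A: R² = 0.4034 → 40.34% of variance in test score explained
- Model B: R² = 0.8144 → 81.44% of variance in test score explained
- 0.8144 > 0.4034 → Model B has the better fit

Which has the larger per-hour effect? (|β₁|)
- Model A: β₁ = 0.9141 → predicted test score rises 0.9141 points per additional hour of study time
- Model B: β₁ = 2.1585 → predicted test score rises 2.1585 points per additional hour of study time
- |0.9141| < |2.1585| → Model B shows the stronger marginal effect

Note: A steeper slope doesn't make a better model if the scatter around the line is large.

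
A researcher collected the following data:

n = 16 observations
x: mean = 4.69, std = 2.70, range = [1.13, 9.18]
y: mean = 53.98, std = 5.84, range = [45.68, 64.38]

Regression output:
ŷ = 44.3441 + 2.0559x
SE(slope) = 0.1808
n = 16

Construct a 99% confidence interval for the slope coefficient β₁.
The 99% CI for β₁ is (1.5177, 2.5941)

Confidence interval for the slope:

The 99% CI for β₁ is: β̂₁ ± t*(α/2, n-2) × SE(β̂₁)

Step 1: Find critical t-value
- Confidence level = 0.99
- Degrees of freedom = n - 2 = 16 - 2 = 14
- t*(α/2, 14) = 2.9768

Step 2: Calculate margin of error
Margin = 2.9768 × 0.1808 = 0.5382

Step 3: Construct interval
CI = 2.0559 ± 0.5382
CI = (1.5177, 2.5941)

Interpretation: We are 99% confident that the true slope β₁ lies between 1.5177 and 2.5941.
Since 0 is outside the interval, a two-sided test at α = 0.01 would reject H₀: β₁ = 0.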